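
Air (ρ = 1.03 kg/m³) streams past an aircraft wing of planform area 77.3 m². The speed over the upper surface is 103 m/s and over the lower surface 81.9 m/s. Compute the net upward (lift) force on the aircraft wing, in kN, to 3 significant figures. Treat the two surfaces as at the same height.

From P + ½ρv² = const at equal height, P_low − P_up = ½ρ(v_up² − v_low²).
ΔP = ½·1.03·(103² − 81.9²) = 2010 Pa.
Lift = ΔP · A = 2010 × 77.3 = 155000 N.

F = 155 kN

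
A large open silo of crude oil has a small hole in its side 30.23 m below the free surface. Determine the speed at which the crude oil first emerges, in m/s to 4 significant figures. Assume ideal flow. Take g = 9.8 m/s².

The surface is effectively still and both ends are open, so ½v² = gh and v = √(2·9.8·30.23) = 24.34 m/s.

v ≈ 24.34 m/s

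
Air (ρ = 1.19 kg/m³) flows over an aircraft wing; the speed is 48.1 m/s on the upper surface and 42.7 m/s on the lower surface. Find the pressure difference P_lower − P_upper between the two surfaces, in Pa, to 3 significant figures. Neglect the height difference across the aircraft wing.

With negligible Δh, P + ½ρv² is constant, so P_low − P_up = ½ρ(v_up² − v_low²).
ΔP = ½·1.19·(48.1² − 42.7²) = 292 Pa.

292 Pa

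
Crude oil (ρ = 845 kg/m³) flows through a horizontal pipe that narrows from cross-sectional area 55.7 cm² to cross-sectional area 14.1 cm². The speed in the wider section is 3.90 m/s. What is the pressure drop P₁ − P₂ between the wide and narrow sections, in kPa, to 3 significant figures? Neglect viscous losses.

The volume flow rate is constant, so v₂ = (A₁/A₂)v₁ = (55.7/14.1)·3.90 = 15.4 m/s.
With no height change, Bernoulli's equation is P₁ + ½ρv₁² = P₂ + ½ρv₂².
P₁ − P₂ = ½·845·(15.4² − 3.90²) = ½·845·222 = 93900 Pa.

ΔP ≈ 93.9 kPa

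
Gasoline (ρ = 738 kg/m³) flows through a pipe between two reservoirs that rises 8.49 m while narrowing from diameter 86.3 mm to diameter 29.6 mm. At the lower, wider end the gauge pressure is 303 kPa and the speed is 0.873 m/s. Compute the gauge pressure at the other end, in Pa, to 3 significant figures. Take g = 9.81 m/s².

By continuity, v₂ = v₁·A₁/A₂ = 0.873·(58.5/6.88) = 7.42 m/s.
Energy conservation along the streamline gives P₂ = P₁ − ½ρ(v₂² − v₁²) − ρg(h₂ − h₁).
P₂ = 303000 + ½·738·(0.873² − 7.42²) − 738·9.81·(+8.49) = 303000 + (-20000) − (61500) = 221000 Pa.

P₂ ≈ 221000 Pa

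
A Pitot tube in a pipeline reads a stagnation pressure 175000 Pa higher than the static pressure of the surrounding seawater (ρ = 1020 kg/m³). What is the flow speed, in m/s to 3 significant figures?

Bernoulli between the free stream and the stagnation point: ½ρv² = P_stag − P_static.
v = √(2ΔP/ρ) = √(2·175000/1020) = 18.5 m/s.

v = 18.5 m/s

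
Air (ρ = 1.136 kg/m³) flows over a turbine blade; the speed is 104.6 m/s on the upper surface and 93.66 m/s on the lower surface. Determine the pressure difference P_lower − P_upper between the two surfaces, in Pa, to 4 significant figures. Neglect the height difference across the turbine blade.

Bernoulli (same height): P_lower − P_upper = ½ρ(v_upper² − v_lower²).
ΔP = ½·1.136·(104.6² − 93.66²) = 1232 Pa.

ΔP ≈ 1232 Pa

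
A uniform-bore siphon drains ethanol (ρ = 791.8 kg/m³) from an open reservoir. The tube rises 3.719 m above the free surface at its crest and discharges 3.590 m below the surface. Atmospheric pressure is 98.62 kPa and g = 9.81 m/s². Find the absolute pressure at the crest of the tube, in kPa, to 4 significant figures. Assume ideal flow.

From the surface to the outlet (both open to atmosphere, surface at rest): v = √(2g·h_out) = √(2·9.81·3.590) = 8.393 m/s.
The bore is uniform, so the speed at the crest is the same v. Bernoulli surface→crest: P_atm = P_top + ½ρv² + ρg·h_top.
P_top = 98620 − ½·791.8·8.393² − 791.8·9.81·3.719 = 41850 Pa.

P_top ≈ 41.85 kPa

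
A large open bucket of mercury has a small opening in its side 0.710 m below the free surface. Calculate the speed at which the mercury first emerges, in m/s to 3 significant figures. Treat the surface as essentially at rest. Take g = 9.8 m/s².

v ≈ 3.73 m/s

With the surface at rest and both surface and jet at atmospheric pressure, Bernoulli gives ρg h = ½ρv², so v = √(2gh) = √(2·9.8·0.710) = 3.73 m/s.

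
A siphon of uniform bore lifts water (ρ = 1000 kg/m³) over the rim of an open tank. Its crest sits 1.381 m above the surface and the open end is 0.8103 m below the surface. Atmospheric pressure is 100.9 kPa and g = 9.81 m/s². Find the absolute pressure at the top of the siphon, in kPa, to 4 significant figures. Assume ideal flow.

P_top = 79.40 kPa

Bernoulli surface→outlet gives ½v² = g·h_out, so v = √(2·9.81·0.8103) = 3.987 m/s.
With constant cross-section the crest speed equals v; applying Bernoulli from the surface up to the crest, P_top = P_atm − ½ρv² − ρg·h_top.
P_top = 100900 − ½·1000·3.987² − 1000·9.81·1.381 = 79400 Pa.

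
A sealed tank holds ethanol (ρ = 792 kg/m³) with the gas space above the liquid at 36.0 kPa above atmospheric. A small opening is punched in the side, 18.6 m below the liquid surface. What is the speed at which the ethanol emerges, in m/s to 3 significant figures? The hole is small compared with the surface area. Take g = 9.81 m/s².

v = 21.4 m/s

Take point 1 at the surface (v₁ ≈ 0) and point 2 at the hole (at atmospheric pressure). Bernoulli: P₁ + ρg h = P_atm + ½ρv₂².
With P₁ − P_atm = 36000 Pa, v₂ = √(2gh + 2ΔP/ρ) = √(2·9.81·18.6 + 2·36000/792) = 21.4 m/s.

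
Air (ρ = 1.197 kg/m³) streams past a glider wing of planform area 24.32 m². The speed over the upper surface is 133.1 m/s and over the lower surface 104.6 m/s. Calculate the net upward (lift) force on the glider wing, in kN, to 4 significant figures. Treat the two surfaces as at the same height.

F = 98.61 kN

With equal heights on the two surfaces, Bernoulli gives P_lower − P_upper = ½ρ(v_upper² − v_lower²).
ΔP = ½·1.197·(133.1² − 104.6²) = 4055 Pa.
Lift = ΔP · A = 4055 × 24.32 = 98610 N.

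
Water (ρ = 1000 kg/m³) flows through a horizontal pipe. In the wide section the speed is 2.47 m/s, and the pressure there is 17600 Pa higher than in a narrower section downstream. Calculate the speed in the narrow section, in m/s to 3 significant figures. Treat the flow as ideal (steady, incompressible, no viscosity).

v₂ = 6.43 m/s

Horizontal Bernoulli: P₁ + ½ρv₁² = P₂ + ½ρv₂², so v₂² = v₁² + 2(P₁ − P₂)/ρ.
v₂ = √(2.47² + 2·17600/1000) = √(6.10 + 35.2) = 6.43 m/s.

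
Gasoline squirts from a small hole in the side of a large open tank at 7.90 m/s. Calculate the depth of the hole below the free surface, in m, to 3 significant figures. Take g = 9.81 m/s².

3.18 m

Torricelli: v = √(2gh), so h = v²/(2g).
h = 7.90²/(2·9.81) = 62.4/19.62 = 3.18 m.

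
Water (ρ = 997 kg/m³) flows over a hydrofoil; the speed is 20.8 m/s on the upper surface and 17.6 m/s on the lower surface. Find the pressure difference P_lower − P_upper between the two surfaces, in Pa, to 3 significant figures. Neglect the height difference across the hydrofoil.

With negligible Δh, P + ½ρv² is constant, so P_low − P_up = ½ρ(v_up² − v_low²).
ΔP = ½·997·(20.8² − 17.6²) = 61300 Pa.

61300 Pa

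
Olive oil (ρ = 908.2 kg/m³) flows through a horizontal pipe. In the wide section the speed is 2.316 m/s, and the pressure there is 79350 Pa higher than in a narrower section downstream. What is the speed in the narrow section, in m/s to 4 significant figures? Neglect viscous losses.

13.42 m/s

Along the level pipe P + ½ρv² is conserved, hence v₂² = v₁² + 2(P₁ − P₂)/ρ.
v₂ = √(2.316² + 2·79350/908.2) = √(5.364 + 174.7) = 13.42 m/s.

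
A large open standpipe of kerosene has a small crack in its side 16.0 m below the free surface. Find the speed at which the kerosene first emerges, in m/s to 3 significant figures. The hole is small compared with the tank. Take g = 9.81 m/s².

Bernoulli from surface to hole (P equal, v_surface ≈ 0): v = √(2gh) = √(2×9.81×16.0) = 17.7 m/s.

v = 17.7 m/s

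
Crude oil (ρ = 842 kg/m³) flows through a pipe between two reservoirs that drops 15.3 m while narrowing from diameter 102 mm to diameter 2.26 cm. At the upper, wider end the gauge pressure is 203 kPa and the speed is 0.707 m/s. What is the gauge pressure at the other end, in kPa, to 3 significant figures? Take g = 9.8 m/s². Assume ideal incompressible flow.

P₂ ≈ 242 kPa

Continuity gives A₁v₁ = A₂v₂, so v₂ = (81.7 cm²)/(4.01 cm²) × 0.707 m/s = 14.4 m/s.
Energy conservation along the streamline gives P₂ = P₁ − ½ρ(v₂² − v₁²) − ρg(h₂ − h₁).
P₂ = 203000 + ½·842·(0.707² − 14.4²) − 842·9.8·(−15.3) = 203000 + (-87100) − (-126000) = 242000 Pa.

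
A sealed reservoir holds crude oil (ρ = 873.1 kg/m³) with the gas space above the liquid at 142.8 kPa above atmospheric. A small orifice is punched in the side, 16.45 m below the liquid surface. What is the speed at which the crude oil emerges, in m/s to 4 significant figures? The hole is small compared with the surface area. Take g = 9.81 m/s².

Take point 1 at the surface (v₁ ≈ 0) and point 2 at the hole (at atmospheric pressure). Bernoulli: P₁ + ρg h = P_atm + ½ρv₂².
With P₁ − P_atm = 142800 Pa, v₂ = √(2gh + 2ΔP/ρ) = √(2·9.81·16.45 + 2·142800/873.1) = 25.49 m/s.

v ≈ 25.49 m/s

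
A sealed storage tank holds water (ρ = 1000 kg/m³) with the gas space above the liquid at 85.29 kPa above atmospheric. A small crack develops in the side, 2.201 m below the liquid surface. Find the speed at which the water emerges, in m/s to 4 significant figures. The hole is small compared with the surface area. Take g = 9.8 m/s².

Take point 1 at the surface (v₁ ≈ 0) and point 2 at the hole (at atmospheric pressure). Bernoulli: P₁ + ρg h = P_atm + ½ρv₂².
With P₁ − P_atm = 85290 Pa, v₂ = √(2gh + 2ΔP/ρ) = √(2·9.8·2.201 + 2·85290/1000) = 14.62 m/s.

14.62 m/s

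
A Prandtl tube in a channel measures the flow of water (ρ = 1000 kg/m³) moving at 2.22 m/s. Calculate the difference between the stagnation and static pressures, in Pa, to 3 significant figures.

Bernoulli between the free stream and the stagnation point: ½ρv² = P_stag − P_static.
ΔP = ½·1000·2.22² = 2460 Pa.

ΔP ≈ 2460 Pa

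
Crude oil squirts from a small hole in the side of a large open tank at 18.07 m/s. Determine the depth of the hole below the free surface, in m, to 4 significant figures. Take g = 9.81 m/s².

h ≈ 16.64 m

For a small hole in a large open tank, ½v² = gh, giving h = v²/(2g).
h = 18.07²/(2·9.81) = 326.5/19.62 = 16.64 m.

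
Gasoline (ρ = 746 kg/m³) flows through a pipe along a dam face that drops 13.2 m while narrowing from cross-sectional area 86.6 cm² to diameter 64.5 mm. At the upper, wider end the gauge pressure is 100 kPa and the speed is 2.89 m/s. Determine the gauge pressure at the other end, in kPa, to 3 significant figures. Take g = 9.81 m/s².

P₂ = 178 kPa

Mass conservation (A₁v₁ = A₂v₂) gives v₂ = 2.89 × 86.6/32.7 = 7.66 m/s.
Applying Bernoulli between the two ends and solving for P₂: P₂ = P₁ + ½ρ(v₁² − v₂²) − ρgΔh.
P₂ = 100000 + ½·746·(2.89² − 7.66²) − 746·9.81·(−13.2) = 100000 + (-18800) − (-96600) = 178000 Pa.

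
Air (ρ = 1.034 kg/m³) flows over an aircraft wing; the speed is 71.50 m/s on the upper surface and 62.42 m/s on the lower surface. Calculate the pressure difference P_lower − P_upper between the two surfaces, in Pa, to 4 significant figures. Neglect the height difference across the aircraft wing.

628.7 Pa

The pressure is lower where the speed is higher: ΔP = ½ρ(v_up² − v_low²).
ΔP = ½·1.034·(71.50² − 62.42²) = 628.7 Pa.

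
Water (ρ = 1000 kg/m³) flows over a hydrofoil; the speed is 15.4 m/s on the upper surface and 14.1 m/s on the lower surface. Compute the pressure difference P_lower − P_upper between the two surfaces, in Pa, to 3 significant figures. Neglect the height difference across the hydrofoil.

The pressure is lower where the speed is higher: ΔP = ½ρ(v_up² − v_low²).
ΔP = ½·1000·(15.4² − 14.1²) = 19200 Pa.

ΔP ≈ 19200 Pa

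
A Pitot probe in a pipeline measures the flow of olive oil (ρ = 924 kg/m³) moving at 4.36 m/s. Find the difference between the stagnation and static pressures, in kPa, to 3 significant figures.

Bernoulli between the free stream and the stagnation point: ½ρv² = P_stag − P_static.
ΔP = ½·924·4.36² = 8780 Pa.

ΔP = 8.78 kPa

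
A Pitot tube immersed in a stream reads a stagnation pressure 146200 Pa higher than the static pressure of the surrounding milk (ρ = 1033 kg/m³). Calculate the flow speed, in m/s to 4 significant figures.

v = 16.82 m/s

At the stagnation point the flow is brought to rest, so Bernoulli gives P_stag − P_static = ½ρv².
v = √(2ΔP/ρ) = √(2·146200/1033) = 16.82 m/s.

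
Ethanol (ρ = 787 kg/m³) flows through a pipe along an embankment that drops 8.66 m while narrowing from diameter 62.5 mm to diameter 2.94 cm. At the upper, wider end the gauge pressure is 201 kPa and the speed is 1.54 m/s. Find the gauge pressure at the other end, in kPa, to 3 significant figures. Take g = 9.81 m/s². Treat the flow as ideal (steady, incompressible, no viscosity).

250 kPa

By continuity, v₂ = v₁·A₁/A₂ = 1.54·(30.7/6.79) = 6.96 m/s.
Bernoulli: P₁ + ½ρv₁² + ρg h₁ = P₂ + ½ρv₂² + ρg h₂, so P₂ = P₁ + ½ρ(v₁² − v₂²) − ρg(h₂ − h₁).
P₂ = 201000 + ½·787·(1.54² − 6.96²) − 787·9.81·(−8.66) = 201000 + (-18100) − (-66900) = 250000 Pa.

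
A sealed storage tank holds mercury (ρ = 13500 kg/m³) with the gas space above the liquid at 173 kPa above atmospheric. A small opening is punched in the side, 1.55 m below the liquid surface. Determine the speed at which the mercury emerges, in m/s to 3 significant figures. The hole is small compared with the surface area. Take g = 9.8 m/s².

Take point 1 at the surface (v₁ ≈ 0) and point 2 at the hole (at atmospheric pressure). Bernoulli: P₁ + ρg h = P_atm + ½ρv₂².
With P₁ − P_atm = 173000 Pa, v₂ = √(2gh + 2ΔP/ρ) = √(2·9.8·1.55 + 2·173000/13500) = 7.48 m/s.

v ≈ 7.48 m/s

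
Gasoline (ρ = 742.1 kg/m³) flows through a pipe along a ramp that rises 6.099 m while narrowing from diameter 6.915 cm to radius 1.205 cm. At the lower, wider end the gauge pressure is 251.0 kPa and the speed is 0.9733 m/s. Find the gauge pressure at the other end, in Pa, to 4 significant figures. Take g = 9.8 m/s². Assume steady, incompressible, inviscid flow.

183200 Pa

The volume flow rate is constant, so v₂ = (A₁/A₂)v₁ = (37.56/4.562)·0.9733 = 8.013 m/s.
Bernoulli: P₁ + ½ρv₁² + ρg h₁ = P₂ + ½ρv₂² + ρg h₂, so P₂ = P₁ + ½ρ(v₁² − v₂²) − ρg(h₂ − h₁).
P₂ = 251000 + ½·742.1·(0.9733² − 8.013²) − 742.1·9.8·(+6.099) = 251000 + (-23470) − (44360) = 183200 Pa.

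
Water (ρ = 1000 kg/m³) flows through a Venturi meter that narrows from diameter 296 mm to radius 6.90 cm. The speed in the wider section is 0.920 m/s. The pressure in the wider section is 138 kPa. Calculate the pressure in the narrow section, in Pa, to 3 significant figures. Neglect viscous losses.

Continuity gives A₁v₁ = A₂v₂, so v₂ = (688 cm²)/(150 cm²) × 0.920 m/s = 4.23 m/s.
Along the horizontal streamline, P + ½ρv² is constant.
P₂ = P₁ − ½ρ(v₂² − v₁²) = 138000 − ½·1000·(4.23² − 0.920²) = 138000 − 8530 = 129000 Pa.

129000 Pa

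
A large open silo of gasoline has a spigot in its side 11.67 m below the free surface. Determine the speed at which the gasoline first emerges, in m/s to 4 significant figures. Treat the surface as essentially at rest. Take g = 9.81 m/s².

15.13 m/s

Torricelli's result v = √(2gh) gives v = √(2·9.81·11.67) = 15.13 m/s.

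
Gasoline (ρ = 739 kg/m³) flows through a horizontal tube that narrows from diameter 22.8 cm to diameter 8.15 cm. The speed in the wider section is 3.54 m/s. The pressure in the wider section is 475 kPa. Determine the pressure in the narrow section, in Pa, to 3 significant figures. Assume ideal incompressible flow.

196000 Pa

The volume flow rate is constant, so v₂ = (A₁/A₂)v₁ = (408/52.2)·3.54 = 27.7 m/s.
The pipe is horizontal, so Bernoulli reduces to P₁ + ½ρv₁² = P₂ + ½ρv₂².
P₂ = P₁ − ½ρ(v₂² − v₁²) = 475000 − ½·739·(27.7² − 3.54²) = 475000 − 279000 = 196000 Pa.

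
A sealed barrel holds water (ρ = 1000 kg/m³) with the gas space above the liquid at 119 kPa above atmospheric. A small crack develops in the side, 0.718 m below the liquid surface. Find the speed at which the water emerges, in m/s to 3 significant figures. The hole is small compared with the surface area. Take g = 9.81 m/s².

Take point 1 at the surface (v₁ ≈ 0) and point 2 at the hole (at atmospheric pressure). Bernoulli: P₁ + ρg h = P_atm + ½ρv₂².
With P₁ − P_atm = 119000 Pa, v₂ = √(2gh + 2ΔP/ρ) = √(2·9.81·0.718 + 2·119000/1000) = 15.9 m/s.

v = 15.9 m/s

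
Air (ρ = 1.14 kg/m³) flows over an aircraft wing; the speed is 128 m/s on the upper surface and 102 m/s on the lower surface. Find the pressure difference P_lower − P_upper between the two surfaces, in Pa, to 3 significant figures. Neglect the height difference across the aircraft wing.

ΔP = 3410 Pa

The pressure is lower where the speed is higher: ΔP = ½ρ(v_up² − v_low²).
ΔP = ½·1.14·(128² − 102²) = 3410 Pa.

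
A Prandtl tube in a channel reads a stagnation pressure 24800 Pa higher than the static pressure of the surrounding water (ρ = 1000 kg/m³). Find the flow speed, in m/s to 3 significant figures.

At the stagnation point the flow is brought to rest, so Bernoulli gives P_stag − P_static = ½ρv².
v = √(2ΔP/ρ) = √(2·24800/1000) = 7.04 m/s.

v ≈ 7.04 m/s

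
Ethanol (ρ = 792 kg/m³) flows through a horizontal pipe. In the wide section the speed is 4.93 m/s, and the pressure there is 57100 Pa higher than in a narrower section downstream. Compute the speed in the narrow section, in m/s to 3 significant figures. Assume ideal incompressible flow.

With h₁ = h₂, rearranging Bernoulli gives v₂ = √(v₁² + 2ΔP/ρ).
v₂ = √(4.93² + 2·57100/792) = √(24.3 + 144) = 13.0 m/s.

v₂ = 13.0 m/s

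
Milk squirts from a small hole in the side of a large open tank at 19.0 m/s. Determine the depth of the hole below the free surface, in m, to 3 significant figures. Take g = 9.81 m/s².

h = 18.4 m

Torricelli: v = √(2gh), so h = v²/(2g).
h = 19.0²/(2·9.81) = 361/19.62 = 18.4 m.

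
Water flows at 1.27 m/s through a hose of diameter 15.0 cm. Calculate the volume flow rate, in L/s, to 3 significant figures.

Q = A·v = 0.0177 m² × 1.27 m/s = 0.0224 m³/s.
Converting: 0.0224 m³/s × 1000 = 22.4 L/s.

Q = 22.4 L/s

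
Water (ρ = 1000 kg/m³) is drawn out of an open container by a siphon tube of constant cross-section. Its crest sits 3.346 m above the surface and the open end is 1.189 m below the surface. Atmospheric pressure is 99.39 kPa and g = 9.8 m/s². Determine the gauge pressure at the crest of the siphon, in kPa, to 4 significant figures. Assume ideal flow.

P_gauge ≈ -44.44 kPa

From the surface to the outlet (both open to atmosphere, surface at rest): v = √(2g·h_out) = √(2·9.8·1.189) = 4.827 m/s.
Continuity keeps v the same throughout the tube; from surface to crest, P_atm + 0 = P_top + ½ρv² + ρg·h_top.
P_top = 99390 − ½·1000·4.827² − 1000·9.8·3.346 = 54950 Pa. So P_gauge = P_top − P_atm = -44440 Pa.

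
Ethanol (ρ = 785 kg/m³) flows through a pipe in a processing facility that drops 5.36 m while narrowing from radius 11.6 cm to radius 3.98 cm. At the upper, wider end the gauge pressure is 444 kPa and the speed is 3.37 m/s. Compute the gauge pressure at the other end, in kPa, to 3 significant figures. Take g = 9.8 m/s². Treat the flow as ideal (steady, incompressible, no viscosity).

Mass conservation (A₁v₁ = A₂v₂) gives v₂ = 3.37 × 423/49.8 = 28.6 m/s.
Bernoulli: P₁ + ½ρv₁² + ρg h₁ = P₂ + ½ρv₂² + ρg h₂, so P₂ = P₁ + ½ρ(v₁² − v₂²) − ρg(h₂ − h₁).
P₂ = 444000 + ½·785·(3.37² − 28.6²) − 785·9.8·(−5.36) = 444000 + (-317000) − (-41200) = 168000 Pa.

P₂ ≈ 168 kPa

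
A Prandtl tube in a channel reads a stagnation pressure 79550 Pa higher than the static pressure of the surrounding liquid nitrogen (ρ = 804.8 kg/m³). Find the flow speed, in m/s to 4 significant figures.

At the stagnation point the flow is brought to rest, so Bernoulli gives P_stag − P_static = ½ρv².
v = √(2ΔP/ρ) = √(2·79550/804.8) = 14.06 m/s.

v ≈ 14.06 m/s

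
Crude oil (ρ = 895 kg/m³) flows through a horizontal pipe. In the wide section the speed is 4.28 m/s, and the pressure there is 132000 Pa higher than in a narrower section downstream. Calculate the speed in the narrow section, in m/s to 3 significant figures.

v₂ = 17.7 m/s

With h₁ = h₂, rearranging Bernoulli gives v₂ = √(v₁² + 2ΔP/ρ).
v₂ = √(4.28² + 2·132000/895) = √(18.3 + 295) = 17.7 m/s.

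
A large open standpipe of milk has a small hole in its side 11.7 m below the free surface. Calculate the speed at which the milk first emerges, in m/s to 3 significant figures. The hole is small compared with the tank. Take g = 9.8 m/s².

Torricelli's result v = √(2gh) gives v = √(2·9.8·11.7) = 15.1 m/s.

v ≈ 15.1 m/s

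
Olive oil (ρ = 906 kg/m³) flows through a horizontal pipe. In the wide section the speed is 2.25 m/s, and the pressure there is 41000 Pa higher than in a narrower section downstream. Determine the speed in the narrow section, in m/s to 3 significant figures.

With h₁ = h₂, rearranging Bernoulli gives v₂ = √(v₁² + 2ΔP/ρ).
v₂ = √(2.25² + 2·41000/906) = √(5.06 + 90.5) = 9.78 m/s.

v₂ ≈ 9.78 m/s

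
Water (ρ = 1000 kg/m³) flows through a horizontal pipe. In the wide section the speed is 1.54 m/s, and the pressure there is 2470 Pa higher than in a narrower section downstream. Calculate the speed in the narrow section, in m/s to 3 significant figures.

Along the level pipe P + ½ρv² is conserved, hence v₂² = v₁² + 2(P₁ − P₂)/ρ.
v₂ = √(1.54² + 2·2470/1000) = √(2.37 + 4.94) = 2.70 m/s.

2.70 m/s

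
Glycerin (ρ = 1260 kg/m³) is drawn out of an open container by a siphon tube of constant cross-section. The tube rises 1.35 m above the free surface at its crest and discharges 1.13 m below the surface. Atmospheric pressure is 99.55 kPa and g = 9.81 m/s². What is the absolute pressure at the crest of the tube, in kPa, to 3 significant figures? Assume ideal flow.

P_top ≈ 68.9 kPa

The outlet speed comes from Torricelli: v = √(2g·1.13) = 4.71 m/s.
With constant cross-section the crest speed equals v; applying Bernoulli from the surface up to the crest, P_top = P_atm − ½ρv² − ρg·h_top.
P_top = 99550 − ½·1260·4.71² − 1260·9.81·1.35 = 68900 Pa.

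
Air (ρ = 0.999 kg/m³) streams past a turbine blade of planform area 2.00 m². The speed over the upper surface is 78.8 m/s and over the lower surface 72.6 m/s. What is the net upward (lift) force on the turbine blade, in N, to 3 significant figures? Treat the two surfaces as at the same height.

F ≈ 938 N

The faster flow above has the lower pressure; Bernoulli (same height) gives ΔP = ½ρ(v_up² − v_low²).
ΔP = ½·0.999·(78.8² − 72.6²) = 469 Pa.
Lift = ΔP · A = 469 × 2.00 = 938 N.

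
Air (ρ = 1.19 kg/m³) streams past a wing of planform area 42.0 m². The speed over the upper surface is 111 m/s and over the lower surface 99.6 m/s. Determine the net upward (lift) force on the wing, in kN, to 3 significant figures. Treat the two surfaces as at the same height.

From P + ½ρv² = const at equal height, P_low − P_up = ½ρ(v_up² − v_low²).
ΔP = ½·1.19·(111² − 99.6²) = 1430 Pa.
Lift = ΔP · A = 1430 × 42.0 = 60000 N.

F = 60.0 kN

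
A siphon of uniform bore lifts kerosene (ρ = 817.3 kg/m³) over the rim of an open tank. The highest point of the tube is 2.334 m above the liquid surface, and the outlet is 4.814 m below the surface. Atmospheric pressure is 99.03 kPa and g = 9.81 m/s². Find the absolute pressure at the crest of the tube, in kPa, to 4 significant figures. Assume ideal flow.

The outlet speed comes from Torricelli: v = √(2g·4.814) = 9.719 m/s.
With constant cross-section the crest speed equals v; applying Bernoulli from the surface up to the crest, P_top = P_atm − ½ρv² − ρg·h_top.
P_top = 99030 − ½·817.3·9.719² − 817.3·9.81·2.334 = 41720 Pa.

41.72 kPa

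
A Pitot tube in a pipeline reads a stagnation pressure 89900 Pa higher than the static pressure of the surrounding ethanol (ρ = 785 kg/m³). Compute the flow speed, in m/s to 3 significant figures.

v ≈ 15.1 m/s

At the stagnation point the flow is brought to rest, so Bernoulli gives P_stag − P_static = ½ρv².
v = √(2ΔP/ρ) = √(2·89900/785) = 15.1 m/s.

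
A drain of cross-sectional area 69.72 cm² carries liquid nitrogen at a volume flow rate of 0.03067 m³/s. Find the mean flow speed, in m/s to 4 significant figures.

v = 4.399 m/s

Q = 0.03067 m³/s = 0.03067 m³/s.
v = Q/A = 0.03067 / 0.006972 = 4.399 m/s.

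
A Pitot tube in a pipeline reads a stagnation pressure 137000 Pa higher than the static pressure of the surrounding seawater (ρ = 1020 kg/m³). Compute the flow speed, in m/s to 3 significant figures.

At the stagnation point the flow is brought to rest, so Bernoulli gives P_stag − P_static = ½ρv².
v = √(2ΔP/ρ) = √(2·137000/1020) = 16.4 m/s.

16.4 m/s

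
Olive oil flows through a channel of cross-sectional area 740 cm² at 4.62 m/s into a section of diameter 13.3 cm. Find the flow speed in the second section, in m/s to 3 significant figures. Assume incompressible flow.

v₂ ≈ 24.6 m/s

Continuity gives A₁v₁ = A₂v₂, so v₂ = (740 cm²)/(139 cm²) × 4.62 m/s = 24.6 m/s.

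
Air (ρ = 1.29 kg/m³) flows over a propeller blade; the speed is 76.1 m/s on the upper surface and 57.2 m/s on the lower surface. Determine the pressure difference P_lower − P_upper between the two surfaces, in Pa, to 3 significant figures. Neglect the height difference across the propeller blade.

1620 Pa

Bernoulli (same height): P_lower − P_upper = ½ρ(v_upper² − v_lower²).
ΔP = ½·1.29·(76.1² − 57.2²) = 1620 Pa.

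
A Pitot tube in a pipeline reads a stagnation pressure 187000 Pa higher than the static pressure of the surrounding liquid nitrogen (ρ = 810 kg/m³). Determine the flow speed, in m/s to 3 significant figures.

At the stagnation point the flow is brought to rest, so Bernoulli gives P_stag − P_static = ½ρv².
v = √(2ΔP/ρ) = √(2·187000/810) = 21.5 m/s.

v ≈ 21.5 m/s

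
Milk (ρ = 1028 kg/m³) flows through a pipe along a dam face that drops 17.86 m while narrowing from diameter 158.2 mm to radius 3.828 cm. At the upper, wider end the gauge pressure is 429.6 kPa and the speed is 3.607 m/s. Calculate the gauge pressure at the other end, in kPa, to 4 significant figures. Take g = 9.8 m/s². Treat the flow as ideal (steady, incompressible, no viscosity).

Continuity gives A₁v₁ = A₂v₂, so v₂ = (196.6 cm²)/(46.04 cm²) × 3.607 m/s = 15.40 m/s.
Applying Bernoulli between the two ends and solving for P₂: P₂ = P₁ + ½ρ(v₁² − v₂²) − ρgΔh.
P₂ = 429600 + ½·1028·(3.607² − 15.40²) − 1028·9.8·(−17.86) = 429600 + (-115200) − (-179900) = 494300 Pa.

494.3 kPa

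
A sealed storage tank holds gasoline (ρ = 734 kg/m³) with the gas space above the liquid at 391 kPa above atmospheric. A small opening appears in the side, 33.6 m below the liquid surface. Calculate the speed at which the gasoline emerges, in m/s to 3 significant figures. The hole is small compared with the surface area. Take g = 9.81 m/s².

v ≈ 41.5 m/s

Take point 1 at the surface (v₁ ≈ 0) and point 2 at the hole (at atmospheric pressure). Bernoulli: P₁ + ρg h = P_atm + ½ρv₂².
With P₁ − P_atm = 391000 Pa, v₂ = √(2gh + 2ΔP/ρ) = √(2·9.81·33.6 + 2·391000/734) = 41.5 m/s.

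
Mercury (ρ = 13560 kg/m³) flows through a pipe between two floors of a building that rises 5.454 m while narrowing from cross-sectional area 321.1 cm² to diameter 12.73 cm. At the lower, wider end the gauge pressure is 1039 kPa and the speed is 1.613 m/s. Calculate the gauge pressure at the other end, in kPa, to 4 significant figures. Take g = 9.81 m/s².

By continuity, v₂ = v₁·A₁/A₂ = 1.613·(321.1/127.3) = 4.069 m/s.
Bernoulli: P₁ + ½ρv₁² + ρg h₁ = P₂ + ½ρv₂² + ρg h₂, so P₂ = P₁ + ½ρ(v₁² − v₂²) − ρg(h₂ − h₁).
P₂ = 1039000 + ½·13560·(1.613² − 4.069²) − 13560·9.81·(+5.454) = 1039000 + (-94640) − (725500) = 218900 Pa.

P₂ ≈ 218.9 kPa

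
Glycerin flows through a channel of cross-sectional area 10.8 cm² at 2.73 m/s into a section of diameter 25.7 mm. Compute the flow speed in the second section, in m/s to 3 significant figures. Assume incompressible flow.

v₂ = 5.68 m/s

Mass conservation (A₁v₁ = A₂v₂) gives v₂ = 2.73 × 10.8/5.19 = 5.68 m/s.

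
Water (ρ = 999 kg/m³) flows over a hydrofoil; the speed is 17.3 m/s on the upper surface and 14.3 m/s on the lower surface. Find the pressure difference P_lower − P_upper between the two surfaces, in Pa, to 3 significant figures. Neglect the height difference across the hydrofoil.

47400 Pa

With negligible Δh, P + ½ρv² is constant, so P_low − P_up = ½ρ(v_up² − v_low²).
ΔP = ½·999·(17.3² − 14.3²) = 47400 Pa.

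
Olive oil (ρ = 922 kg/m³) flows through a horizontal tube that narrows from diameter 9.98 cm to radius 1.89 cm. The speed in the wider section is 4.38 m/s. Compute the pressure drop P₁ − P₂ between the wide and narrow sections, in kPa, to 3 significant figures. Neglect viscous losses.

ΔP ≈ 421 kPa

Continuity gives A₁v₁ = A₂v₂, so v₂ = (78.2 cm²)/(11.2 cm²) × 4.38 m/s = 30.5 m/s.
Bernoulli (h₁ = h₂): P₁ − P₂ = ½ρ(v₂² − v₁²).
P₁ − P₂ = ½·922·(30.5² − 4.38²) = ½·922·913 = 421000 Pa.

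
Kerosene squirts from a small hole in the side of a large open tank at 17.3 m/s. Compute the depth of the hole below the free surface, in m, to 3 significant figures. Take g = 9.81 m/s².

For a small hole in a large open tank, ½v² = gh, giving h = v²/(2g).
h = 17.3²/(2·9.81) = 299/19.62 = 15.3 m.

15.3 m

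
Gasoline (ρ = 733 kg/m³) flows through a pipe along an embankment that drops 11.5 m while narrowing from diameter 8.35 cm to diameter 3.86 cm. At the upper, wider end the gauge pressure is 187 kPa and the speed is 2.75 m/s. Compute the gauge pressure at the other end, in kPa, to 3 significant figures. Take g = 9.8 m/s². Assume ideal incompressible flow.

P₂ ≈ 212 kPa

The volume flow rate is constant, so v₂ = (A₁/A₂)v₁ = (54.8/11.7)·2.75 = 12.9 m/s.
Energy conservation along the streamline gives P₂ = P₁ − ½ρ(v₂² − v₁²) − ρg(h₂ − h₁).
P₂ = 187000 + ½·733·(2.75² − 12.9²) − 733·9.8·(−11.5) = 187000 + (-57900) − (-82600) = 212000 Pa.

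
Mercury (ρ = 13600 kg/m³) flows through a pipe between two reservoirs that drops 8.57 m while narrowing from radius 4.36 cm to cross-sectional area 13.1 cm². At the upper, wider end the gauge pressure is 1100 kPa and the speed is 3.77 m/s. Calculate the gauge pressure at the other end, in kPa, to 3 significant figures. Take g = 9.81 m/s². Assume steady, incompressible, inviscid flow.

Mass conservation (A₁v₁ = A₂v₂) gives v₂ = 3.77 × 59.7/13.1 = 17.2 m/s.
Energy conservation along the streamline gives P₂ = P₁ − ½ρ(v₂² − v₁²) − ρg(h₂ − h₁).
P₂ = 1100000 + ½·13600·(3.77² − 17.2²) − 13600·9.81·(−8.57) = 1100000 + (-1910000) − (-1140000) = 331000 Pa.

P₂ ≈ 331 kPa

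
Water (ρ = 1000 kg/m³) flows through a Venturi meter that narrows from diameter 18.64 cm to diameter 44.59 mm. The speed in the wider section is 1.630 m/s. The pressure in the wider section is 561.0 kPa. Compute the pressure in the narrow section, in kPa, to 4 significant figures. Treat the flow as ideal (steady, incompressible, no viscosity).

P₂ ≈ 156.7 kPa

Continuity gives A₁v₁ = A₂v₂, so v₂ = (272.9 cm²)/(15.62 cm²) × 1.630 m/s = 28.48 m/s.
The pipe is horizontal, so Bernoulli reduces to P₁ + ½ρv₁² = P₂ + ½ρv₂².
P₂ = P₁ − ½ρ(v₂² − v₁²) = 561000 − ½·1000·(28.48² − 1.630²) = 561000 − 404300 = 156700 Pa.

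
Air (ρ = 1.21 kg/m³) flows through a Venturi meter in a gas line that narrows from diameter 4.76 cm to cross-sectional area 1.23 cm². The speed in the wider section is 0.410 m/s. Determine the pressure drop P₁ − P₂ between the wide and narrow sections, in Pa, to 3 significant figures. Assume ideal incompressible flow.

ΔP ≈ 21.2 Pa

The volume flow rate is constant, so v₂ = (A₁/A₂)v₁ = (17.8/1.23)·0.410 = 5.93 m/s.
Bernoulli (h₁ = h₂): P₁ − P₂ = ½ρ(v₂² − v₁²).
P₁ − P₂ = ½·1.21·(5.93² − 0.410²) = ½·1.21·35.0 = 21.2 Pa.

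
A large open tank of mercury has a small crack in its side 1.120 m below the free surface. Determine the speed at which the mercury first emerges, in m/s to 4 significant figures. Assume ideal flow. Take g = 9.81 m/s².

4.688 m/s

Bernoulli from surface to hole (P equal, v_surface ≈ 0): v = √(2gh) = √(2×9.81×1.120) = 4.688 m/s.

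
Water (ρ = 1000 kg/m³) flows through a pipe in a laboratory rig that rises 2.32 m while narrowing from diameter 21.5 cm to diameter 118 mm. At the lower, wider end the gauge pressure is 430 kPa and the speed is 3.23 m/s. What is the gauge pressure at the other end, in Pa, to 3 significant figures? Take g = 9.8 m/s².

P₂ ≈ 355000 Pa

By continuity, v₂ = v₁·A₁/A₂ = 3.23·(363/109) = 10.7 m/s.
Bernoulli: P₁ + ½ρv₁² + ρg h₁ = P₂ + ½ρv₂² + ρg h₂, so P₂ = P₁ + ½ρ(v₁² − v₂²) − ρg(h₂ − h₁).
P₂ = 430000 + ½·1000·(3.23² − 10.7²) − 1000·9.8·(+2.32) = 430000 + (-52300) − (22700) = 355000 Pa.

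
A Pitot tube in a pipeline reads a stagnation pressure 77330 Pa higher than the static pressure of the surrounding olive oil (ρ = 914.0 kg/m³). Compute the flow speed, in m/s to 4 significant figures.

At the stagnation point the flow is brought to rest, so Bernoulli gives P_stag − P_static = ½ρv².
v = √(2ΔP/ρ) = √(2·77330/914.0) = 13.01 m/s.

v ≈ 13.01 m/s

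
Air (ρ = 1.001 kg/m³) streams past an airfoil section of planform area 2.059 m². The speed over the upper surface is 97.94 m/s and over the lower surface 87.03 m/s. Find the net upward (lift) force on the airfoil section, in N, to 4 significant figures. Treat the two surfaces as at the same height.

2080 N

From P + ½ρv² = const at equal height, P_low − P_up = ½ρ(v_up² − v_low²).
ΔP = ½·1.001·(97.94² − 87.03²) = 1010 Pa.
Lift = ΔP · A = 1010 × 2.059 = 2080 N.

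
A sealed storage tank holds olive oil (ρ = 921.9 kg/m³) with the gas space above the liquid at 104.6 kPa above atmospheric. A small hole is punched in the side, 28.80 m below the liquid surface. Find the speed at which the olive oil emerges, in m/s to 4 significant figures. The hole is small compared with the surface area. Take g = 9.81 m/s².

v ≈ 28.14 m/s

Take point 1 at the surface (v₁ ≈ 0) and point 2 at the hole (at atmospheric pressure). Bernoulli: P₁ + ρg h = P_atm + ½ρv₂².
With P₁ − P_atm = 104600 Pa, v₂ = √(2gh + 2ΔP/ρ) = √(2·9.81·28.80 + 2·104600/921.9) = 28.14 m/s.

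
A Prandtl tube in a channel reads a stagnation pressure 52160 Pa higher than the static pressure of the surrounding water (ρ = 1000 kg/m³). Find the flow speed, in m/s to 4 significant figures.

The dynamic pressure equals the rise in static pressure at the stagnation point: ΔP = ½ρv².
v = √(2ΔP/ρ) = √(2·52160/1000) = 10.21 m/s.

v = 10.21 m/s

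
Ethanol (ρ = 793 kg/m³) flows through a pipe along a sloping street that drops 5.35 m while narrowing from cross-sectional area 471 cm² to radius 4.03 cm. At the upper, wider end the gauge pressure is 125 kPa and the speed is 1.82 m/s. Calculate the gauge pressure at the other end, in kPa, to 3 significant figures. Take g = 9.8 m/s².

56.0 kPa

By continuity, v₂ = v₁·A₁/A₂ = 1.82·(471/51.0) = 16.8 m/s.
Bernoulli: P₁ + ½ρv₁² + ρg h₁ = P₂ + ½ρv₂² + ρg h₂, so P₂ = P₁ + ½ρ(v₁² − v₂²) − ρg(h₂ − h₁).
P₂ = 125000 + ½·793·(1.82² − 16.8²) − 793·9.8·(−5.35) = 125000 + (-111000) − (-41600) = 56000 Pa.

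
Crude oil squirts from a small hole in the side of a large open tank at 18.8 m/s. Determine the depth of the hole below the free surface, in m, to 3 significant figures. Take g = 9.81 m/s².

Torricelli: v = √(2gh), so h = v²/(2g).
h = 18.8²/(2·9.81) = 353/19.62 = 18.0 m.

18.0 m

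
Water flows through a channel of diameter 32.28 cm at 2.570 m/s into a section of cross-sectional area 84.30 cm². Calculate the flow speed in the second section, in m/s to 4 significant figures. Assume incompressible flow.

The volume flow rate is constant, so v₂ = (A₁/A₂)v₁ = (818.4/84.30)·2.570 = 24.95 m/s.

24.95 m/s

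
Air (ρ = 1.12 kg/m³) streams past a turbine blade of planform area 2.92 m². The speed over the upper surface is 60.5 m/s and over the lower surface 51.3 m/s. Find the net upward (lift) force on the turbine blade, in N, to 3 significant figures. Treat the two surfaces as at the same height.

The faster flow above has the lower pressure; Bernoulli (same height) gives ΔP = ½ρ(v_up² − v_low²).
ΔP = ½·1.12·(60.5² − 51.3²) = 576 Pa.
Lift = ΔP · A = 576 × 2.92 = 1680 N.

1680 N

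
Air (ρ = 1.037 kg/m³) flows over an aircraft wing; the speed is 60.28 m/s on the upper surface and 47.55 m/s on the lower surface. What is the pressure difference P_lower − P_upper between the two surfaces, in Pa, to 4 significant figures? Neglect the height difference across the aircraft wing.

711.7 Pa

Bernoulli (same height): P_lower − P_upper = ½ρ(v_upper² − v_lower²).
ΔP = ½·1.037·(60.28² − 47.55²) = 711.7 Pa.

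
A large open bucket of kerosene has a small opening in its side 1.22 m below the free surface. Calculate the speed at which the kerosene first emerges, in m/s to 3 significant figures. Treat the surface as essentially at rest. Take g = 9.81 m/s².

Torricelli's result v = √(2gh) gives v = √(2·9.81·1.22) = 4.89 m/s.

4.89 m/s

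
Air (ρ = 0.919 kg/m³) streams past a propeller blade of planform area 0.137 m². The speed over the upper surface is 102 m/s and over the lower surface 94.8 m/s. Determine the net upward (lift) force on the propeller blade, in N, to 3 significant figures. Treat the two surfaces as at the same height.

The faster flow above has the lower pressure; Bernoulli (same height) gives ΔP = ½ρ(v_up² − v_low²).
ΔP = ½·0.919·(102² − 94.8²) = 651 Pa.
Lift = ΔP · A = 651 × 0.137 = 89.2 N.

F ≈ 89.2 N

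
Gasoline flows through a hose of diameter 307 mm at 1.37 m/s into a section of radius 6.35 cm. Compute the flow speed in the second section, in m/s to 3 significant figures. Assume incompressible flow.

The volume flow rate is constant, so v₂ = (A₁/A₂)v₁ = (740/127)·1.37 = 8.01 m/s.

8.01 m/s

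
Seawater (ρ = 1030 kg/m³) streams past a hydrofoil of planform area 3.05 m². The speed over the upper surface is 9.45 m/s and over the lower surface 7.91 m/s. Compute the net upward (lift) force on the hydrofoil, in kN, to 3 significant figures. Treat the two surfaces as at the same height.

The faster flow above has the lower pressure; Bernoulli (same height) gives ΔP = ½ρ(v_up² − v_low²).
ΔP = ½·1030·(9.45² − 7.91²) = 13800 Pa.
Lift = ΔP · A = 13800 × 3.05 = 42000 N.

F = 42.0 kN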